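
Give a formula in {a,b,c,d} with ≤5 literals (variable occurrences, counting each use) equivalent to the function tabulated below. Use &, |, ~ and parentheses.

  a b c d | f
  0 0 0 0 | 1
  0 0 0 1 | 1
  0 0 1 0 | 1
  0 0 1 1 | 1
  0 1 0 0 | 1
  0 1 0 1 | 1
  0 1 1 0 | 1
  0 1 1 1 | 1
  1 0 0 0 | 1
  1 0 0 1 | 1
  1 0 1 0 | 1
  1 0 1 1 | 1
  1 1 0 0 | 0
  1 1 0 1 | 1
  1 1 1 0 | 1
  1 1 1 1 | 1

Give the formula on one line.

((~a | ~b) | (a & (d | c)))

  ~a = 1111111100000000
  ~b = 1111000011110000
  (~a | ~b) = 1111111111110000
  (d | c) = 0111011101110111
  (a & (d | c)) = 0000000001110111
  ((~a | ~b) | (a & (d | c))) = 1111111111110111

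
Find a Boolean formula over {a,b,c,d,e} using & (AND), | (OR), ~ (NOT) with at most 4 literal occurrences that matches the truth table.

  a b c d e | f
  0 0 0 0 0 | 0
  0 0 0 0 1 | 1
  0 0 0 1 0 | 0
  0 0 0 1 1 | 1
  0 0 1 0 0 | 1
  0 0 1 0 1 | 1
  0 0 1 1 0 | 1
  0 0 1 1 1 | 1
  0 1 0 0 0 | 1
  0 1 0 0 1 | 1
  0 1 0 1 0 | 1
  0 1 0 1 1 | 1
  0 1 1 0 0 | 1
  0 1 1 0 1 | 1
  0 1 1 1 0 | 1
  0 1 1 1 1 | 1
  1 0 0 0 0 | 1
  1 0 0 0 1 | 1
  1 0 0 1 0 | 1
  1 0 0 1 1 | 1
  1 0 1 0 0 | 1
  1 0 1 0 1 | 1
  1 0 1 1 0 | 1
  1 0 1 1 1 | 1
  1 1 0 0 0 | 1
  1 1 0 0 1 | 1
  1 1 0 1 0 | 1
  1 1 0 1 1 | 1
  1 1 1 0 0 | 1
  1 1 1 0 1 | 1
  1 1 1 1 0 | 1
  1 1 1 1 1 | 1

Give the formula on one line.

  (c | e) = 01011111010111110101111101011111
  ((c | e) | b) = 01011111111111110101111111111111
  (a | ((c | e) | b)) = 01011111111111111111111111111111

(a | ((c | e) | b))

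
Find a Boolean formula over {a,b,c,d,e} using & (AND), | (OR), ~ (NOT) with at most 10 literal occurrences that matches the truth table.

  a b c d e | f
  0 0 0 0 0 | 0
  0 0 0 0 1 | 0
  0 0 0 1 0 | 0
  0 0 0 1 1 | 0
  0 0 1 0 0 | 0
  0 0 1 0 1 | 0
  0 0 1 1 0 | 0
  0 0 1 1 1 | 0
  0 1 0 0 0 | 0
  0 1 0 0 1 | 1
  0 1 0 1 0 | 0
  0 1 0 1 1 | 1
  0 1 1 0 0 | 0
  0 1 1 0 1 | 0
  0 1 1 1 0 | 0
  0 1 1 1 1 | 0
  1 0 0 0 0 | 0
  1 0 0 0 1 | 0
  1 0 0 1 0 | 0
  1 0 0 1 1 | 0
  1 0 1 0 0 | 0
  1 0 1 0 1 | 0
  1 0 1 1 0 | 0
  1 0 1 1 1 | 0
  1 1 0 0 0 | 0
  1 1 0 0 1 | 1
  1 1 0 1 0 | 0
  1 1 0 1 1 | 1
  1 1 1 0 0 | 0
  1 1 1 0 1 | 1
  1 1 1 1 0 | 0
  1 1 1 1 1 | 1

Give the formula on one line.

  ~e = 10101010101010101010101010101010
  ~d = 11001100110011001100110011001100
  (~e & ~d) = 10001000100010001000100010001000
  ~c = 11110000111100001111000011110000
  (~c | a) = 11110000111100001111111111111111
  (~c & b) = 00000000111100000000000011110000
  ((~c & b) | ~e) = 10101010111110101010101011111010
  ((~c | a) | ((~c & b) | ~e)) = 11111010111110101111111111111111
  (((~c | a) | ((~c & b) | ~e)) & b) = 00000000111110100000000011111111
  ((~e & ~d) | (((~c | a) | ((~c & b) | ~e)) & b)) = 10001000111110101000100011111111
  (e & ((~e & ~d) | (((~c | a) | ((~c & b) | ~e)) & b))) = 00000000010100000000000001010101

(e & ((~e & ~d) | (((~c | a) | ((~c & b) | ~e)) & b)))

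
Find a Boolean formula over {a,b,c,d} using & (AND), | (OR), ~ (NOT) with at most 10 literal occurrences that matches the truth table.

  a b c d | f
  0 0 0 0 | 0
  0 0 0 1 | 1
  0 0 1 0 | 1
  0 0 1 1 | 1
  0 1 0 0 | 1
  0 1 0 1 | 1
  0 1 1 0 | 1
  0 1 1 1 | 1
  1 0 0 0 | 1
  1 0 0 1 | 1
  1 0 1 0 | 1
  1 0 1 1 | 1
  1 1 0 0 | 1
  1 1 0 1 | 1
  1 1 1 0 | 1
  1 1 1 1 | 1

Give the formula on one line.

  ~b = 1111000011110000
  (a & ~b) = 0000000011110000
  ~a = 1111111100000000
  (~a & c) = 0011001100000000
  ~c = 1100110011001100
  (~c & b) = 0000110000001100
  ((~c & b) | d) = 0101110101011101
  (b | ((~c & b) | d)) = 0101111101011111
  ((~a & c) | (b | ((~c & b) | d))) = 0111111101011111
  ((a & ~b) | ((~a & c) | (b | ((~c & b) | d)))) = 0111111111111111

((a & ~b) | ((~a & c) | (b | ((~c & b) | d))))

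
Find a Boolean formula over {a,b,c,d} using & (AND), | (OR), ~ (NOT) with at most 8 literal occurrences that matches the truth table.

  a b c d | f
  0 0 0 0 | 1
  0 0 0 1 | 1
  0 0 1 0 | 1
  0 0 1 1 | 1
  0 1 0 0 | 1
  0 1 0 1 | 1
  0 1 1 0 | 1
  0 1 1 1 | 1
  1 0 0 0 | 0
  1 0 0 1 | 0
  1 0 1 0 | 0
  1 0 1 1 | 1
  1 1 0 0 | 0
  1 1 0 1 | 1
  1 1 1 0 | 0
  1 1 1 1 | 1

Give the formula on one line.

  ~a = 1111111100000000
  ~b = 1111000011110000
  (d | ~b) = 1111010111110101
  (b & (d | ~b)) = 0000010100000101
  (~a | (b & (d | ~b))) = 1111111100000101
  (c & d) = 0001000100010001
  ((~a | (b & (d | ~b))) | (c & d)) = 1111111100010101

((~a | (b & (d | ~b))) | (c & d))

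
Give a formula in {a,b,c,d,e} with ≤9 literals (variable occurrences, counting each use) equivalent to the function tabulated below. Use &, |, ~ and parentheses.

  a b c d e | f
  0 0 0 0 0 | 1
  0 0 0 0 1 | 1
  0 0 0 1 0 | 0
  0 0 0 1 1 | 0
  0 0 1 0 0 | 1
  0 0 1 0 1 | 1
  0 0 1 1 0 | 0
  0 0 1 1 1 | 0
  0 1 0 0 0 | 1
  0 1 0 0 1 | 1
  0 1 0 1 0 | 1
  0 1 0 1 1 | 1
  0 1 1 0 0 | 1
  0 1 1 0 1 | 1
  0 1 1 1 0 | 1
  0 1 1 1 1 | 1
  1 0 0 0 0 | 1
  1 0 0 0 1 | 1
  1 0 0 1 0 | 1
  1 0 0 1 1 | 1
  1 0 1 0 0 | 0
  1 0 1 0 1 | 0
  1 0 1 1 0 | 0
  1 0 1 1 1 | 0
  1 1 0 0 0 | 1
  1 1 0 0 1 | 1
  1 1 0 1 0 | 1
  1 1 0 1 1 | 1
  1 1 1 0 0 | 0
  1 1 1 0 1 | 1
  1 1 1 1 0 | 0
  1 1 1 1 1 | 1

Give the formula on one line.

  (b & a) = 00000000000000000000000011111111
  (e & (b & a)) = 00000000000000000000000001010101
  ~c = 11110000111100001111000011110000
  ~a = 11111111111111110000000000000000
  (~c | ~a) = 11111111111111111111000011110000
  ~d = 11001100110011001100110011001100
  (~d | a) = 11001100110011001111111111111111
  (b | (~d | a)) = 11001100111111111111111111111111
  ((~c | ~a) & (b | (~d | a))) = 11001100111111111111000011110000
  ((e & (b & a)) | ((~c | ~a) & (b | (~d | a)))) = 11001100111111111111000011110101

((e & (b & a)) | ((~c | ~a) & (b | (~d | a))))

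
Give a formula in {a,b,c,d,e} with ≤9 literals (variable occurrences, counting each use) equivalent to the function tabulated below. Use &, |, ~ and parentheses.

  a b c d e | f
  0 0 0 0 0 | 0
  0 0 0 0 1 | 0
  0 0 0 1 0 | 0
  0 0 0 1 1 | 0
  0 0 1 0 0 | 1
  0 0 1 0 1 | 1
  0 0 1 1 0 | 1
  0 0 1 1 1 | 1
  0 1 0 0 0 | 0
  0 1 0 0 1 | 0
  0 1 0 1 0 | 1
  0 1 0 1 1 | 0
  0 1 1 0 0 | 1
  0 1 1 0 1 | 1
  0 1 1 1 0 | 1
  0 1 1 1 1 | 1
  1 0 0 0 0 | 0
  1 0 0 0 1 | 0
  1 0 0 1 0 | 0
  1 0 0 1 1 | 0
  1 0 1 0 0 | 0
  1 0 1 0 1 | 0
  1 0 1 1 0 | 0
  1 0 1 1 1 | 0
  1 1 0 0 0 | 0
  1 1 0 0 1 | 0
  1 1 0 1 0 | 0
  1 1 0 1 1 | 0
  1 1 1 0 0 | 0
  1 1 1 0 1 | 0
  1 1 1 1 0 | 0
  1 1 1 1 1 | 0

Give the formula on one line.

  ~a = 11111111111111110000000000000000
  ~e = 10101010101010101010101010101010
  ~b = 11111111000000001111111100000000
  (~e | ~b) = 11111111101010101111111110101010
  (b & (~e | ~b)) = 00000000101010100000000010101010
  (c & e) = 00000101000001010000010100000101
  (d | (c & e)) = 00110111001101110011011100110111
  ((b & (~e | ~b)) & (d | (c & e))) = 00000000001000100000000000100010
  (((b & (~e | ~b)) & (d | (c & e))) | c) = 00001111001011110000111100101111
  (~a & (((b & (~e | ~b)) & (d | (c & e))) | c)) = 00001111001011110000000000000000

(~a & (((b & (~e | ~b)) & (d | (c & e))) | c))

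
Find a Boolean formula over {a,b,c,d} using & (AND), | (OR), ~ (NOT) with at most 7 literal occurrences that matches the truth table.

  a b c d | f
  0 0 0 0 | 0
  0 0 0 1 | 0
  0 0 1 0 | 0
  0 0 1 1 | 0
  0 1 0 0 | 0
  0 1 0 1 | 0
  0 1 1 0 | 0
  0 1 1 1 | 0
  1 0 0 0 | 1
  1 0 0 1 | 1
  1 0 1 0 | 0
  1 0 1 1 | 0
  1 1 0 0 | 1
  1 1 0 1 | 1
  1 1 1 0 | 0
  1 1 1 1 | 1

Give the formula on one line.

((a & ~c) | ((c & (d & a)) & (a & b)))

  ~c = 1100110011001100
  (a & ~c) = 0000000011001100
  (d & a) = 0000000001010101
  (c & (d & a)) = 0000000000010001
  (a & b) = 0000000000001111
  ((c & (d & a)) & (a & b)) = 0000000000000001
  ((a & ~c) | ((c & (d & a)) & (a & b))) = 0000000011001101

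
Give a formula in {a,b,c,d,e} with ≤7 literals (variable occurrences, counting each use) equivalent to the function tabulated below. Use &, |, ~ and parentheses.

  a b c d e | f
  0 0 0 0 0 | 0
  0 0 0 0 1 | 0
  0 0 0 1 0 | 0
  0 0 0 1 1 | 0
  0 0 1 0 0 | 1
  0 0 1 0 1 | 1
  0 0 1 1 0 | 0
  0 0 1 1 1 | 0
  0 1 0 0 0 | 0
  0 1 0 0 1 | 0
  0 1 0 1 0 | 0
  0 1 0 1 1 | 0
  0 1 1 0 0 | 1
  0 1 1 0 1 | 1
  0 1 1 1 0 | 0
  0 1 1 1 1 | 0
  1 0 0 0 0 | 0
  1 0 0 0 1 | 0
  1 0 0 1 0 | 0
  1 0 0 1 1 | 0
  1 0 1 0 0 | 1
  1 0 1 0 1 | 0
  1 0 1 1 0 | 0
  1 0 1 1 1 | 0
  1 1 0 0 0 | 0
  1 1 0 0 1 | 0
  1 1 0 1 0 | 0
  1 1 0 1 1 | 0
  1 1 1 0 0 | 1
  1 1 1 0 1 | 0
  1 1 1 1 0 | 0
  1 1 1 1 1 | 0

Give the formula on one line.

  ~e = 10101010101010101010101010101010
  ~a = 11111111111111110000000000000000
  (~e | ~a) = 11111111111111111010101010101010
  ((~e | ~a) & c) = 00001111000011110000101000001010
  ~d = 11001100110011001100110011001100
  (((~e | ~a) & c) & ~d) = 00001100000011000000100000001000

(((~e | ~a) & c) & ~d)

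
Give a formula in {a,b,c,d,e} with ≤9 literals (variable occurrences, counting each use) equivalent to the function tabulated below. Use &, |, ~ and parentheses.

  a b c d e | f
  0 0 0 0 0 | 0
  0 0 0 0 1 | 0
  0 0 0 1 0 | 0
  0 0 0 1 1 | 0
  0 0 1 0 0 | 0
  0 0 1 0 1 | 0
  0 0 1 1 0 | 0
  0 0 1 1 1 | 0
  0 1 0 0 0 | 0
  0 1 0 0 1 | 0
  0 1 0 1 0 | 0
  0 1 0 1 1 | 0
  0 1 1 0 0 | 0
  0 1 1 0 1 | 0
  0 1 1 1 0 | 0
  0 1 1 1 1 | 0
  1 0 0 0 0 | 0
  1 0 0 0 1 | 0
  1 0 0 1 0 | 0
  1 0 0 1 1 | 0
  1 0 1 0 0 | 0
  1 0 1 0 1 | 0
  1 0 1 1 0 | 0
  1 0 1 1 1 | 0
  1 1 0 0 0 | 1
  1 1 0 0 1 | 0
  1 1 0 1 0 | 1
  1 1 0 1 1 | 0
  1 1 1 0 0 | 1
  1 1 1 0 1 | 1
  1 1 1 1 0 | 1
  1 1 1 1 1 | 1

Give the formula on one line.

  ~e = 10101010101010101010101010101010
  (a & ~e) = 00000000000000001010101010101010
  ((a & ~e) | c) = 00001111000011111010111110101111
  (((a & ~e) | c) & b) = 00000000000011110000000010101111
  ~b = 11111111000000001111111100000000
  (~b | ~e) = 11111111101010101111111110101010
  ((((a & ~e) | c) & b) | (~b | ~e)) = 11111111101011111111111110101111
  (((((a & ~e) | c) & b) | (~b | ~e)) & b) = 00000000101011110000000010101111
  ((((((a & ~e) | c) & b) | (~b | ~e)) & b) & a) = 00000000000000000000000010101111

((((((a & ~e) | c) & b) | (~b | ~e)) & b) & a)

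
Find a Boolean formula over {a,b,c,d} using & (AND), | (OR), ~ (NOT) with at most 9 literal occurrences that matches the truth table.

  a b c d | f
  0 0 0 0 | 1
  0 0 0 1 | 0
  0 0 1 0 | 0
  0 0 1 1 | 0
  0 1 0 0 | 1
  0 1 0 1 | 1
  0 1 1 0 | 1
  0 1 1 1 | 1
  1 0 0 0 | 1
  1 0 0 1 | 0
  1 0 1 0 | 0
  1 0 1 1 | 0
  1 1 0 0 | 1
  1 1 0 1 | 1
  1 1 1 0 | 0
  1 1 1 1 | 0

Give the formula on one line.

  (b | a) = 0000111111111111
  ((b | a) & c) = 0000001100110011
  (((b | a) & c) | d) = 0101011101110111
  ~c = 1100110011001100
  ((((b | a) & c) | d) | ~c) = 1101111111111111
  ~d = 1010101010101010
  (~d | b) = 1010111110101111
  (((((b | a) & c) | d) | ~c) & (~d | b)) = 1000111110101111
  ~a = 1111111100000000
  (~a | ~c) = 1111111111001100
  ((((((b | a) & c) | d) | ~c) & (~d | b)) & (~a | ~c)) = 1000111110001100

((((((b | a) & c) | d) | ~c) & (~d | b)) & (~a | ~c))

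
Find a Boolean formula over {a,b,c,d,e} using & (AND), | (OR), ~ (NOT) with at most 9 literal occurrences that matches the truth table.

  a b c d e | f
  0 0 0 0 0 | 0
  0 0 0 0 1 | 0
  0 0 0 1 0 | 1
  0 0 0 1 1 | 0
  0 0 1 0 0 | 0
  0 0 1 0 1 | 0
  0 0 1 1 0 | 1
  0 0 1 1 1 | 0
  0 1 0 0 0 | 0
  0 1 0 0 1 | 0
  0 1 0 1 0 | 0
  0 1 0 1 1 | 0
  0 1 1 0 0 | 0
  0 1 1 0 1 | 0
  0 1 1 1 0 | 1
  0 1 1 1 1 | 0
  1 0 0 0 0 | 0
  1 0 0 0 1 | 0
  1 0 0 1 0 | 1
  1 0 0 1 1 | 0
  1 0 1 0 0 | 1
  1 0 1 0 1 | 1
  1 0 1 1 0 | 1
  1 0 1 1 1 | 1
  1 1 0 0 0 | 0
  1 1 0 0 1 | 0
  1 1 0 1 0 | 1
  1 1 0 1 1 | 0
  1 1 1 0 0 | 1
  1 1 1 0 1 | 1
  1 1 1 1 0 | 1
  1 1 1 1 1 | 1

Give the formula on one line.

  (a | c) = 00001111000011111111111111111111
  ~b = 11111111000000001111111100000000
  ((a | c) | ~b) = 11111111000011111111111111111111
  ~e = 10101010101010101010101010101010
  (((a | c) | ~b) & ~e) = 10101010000010101010101010101010
  (d & (((a | c) | ~b) & ~e)) = 00100010000000100010001000100010
  (a & c) = 00000000000000000000111100001111
  ((d & (((a | c) | ~b) & ~e)) | (a & c)) = 00100010000000100010111100101111

((d & (((a | c) | ~b) & ~e)) | (a & c))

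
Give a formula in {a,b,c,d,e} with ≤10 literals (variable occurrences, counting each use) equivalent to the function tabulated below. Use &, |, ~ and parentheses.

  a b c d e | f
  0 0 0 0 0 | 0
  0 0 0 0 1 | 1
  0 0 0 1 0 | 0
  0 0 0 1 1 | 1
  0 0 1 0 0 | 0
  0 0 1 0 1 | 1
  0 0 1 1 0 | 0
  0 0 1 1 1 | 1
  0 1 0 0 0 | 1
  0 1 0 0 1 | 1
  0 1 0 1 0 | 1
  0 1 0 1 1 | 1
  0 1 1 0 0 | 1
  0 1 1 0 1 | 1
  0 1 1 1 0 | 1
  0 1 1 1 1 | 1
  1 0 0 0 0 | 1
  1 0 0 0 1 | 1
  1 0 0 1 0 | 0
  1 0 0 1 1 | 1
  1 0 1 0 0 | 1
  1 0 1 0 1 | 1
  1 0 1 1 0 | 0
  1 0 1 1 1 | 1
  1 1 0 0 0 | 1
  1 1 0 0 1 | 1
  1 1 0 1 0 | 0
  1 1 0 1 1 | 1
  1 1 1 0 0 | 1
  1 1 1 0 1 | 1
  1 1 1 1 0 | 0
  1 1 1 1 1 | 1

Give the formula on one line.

(e | ((~a & (~e & b)) | (~d & (d | a))))

  ~a = 11111111111111110000000000000000
  ~e = 10101010101010101010101010101010
  (~e & b) = 00000000101010100000000010101010
  (~a & (~e & b)) = 00000000101010100000000000000000
  ~d = 11001100110011001100110011001100
  (d | a) = 00110011001100111111111111111111
  (~d & (d | a)) = 00000000000000001100110011001100
  ((~a & (~e & b)) | (~d & (d | a))) = 00000000101010101100110011001100
  (e | ((~a & (~e & b)) | (~d & (d | a)))) = 01010101111111111101110111011101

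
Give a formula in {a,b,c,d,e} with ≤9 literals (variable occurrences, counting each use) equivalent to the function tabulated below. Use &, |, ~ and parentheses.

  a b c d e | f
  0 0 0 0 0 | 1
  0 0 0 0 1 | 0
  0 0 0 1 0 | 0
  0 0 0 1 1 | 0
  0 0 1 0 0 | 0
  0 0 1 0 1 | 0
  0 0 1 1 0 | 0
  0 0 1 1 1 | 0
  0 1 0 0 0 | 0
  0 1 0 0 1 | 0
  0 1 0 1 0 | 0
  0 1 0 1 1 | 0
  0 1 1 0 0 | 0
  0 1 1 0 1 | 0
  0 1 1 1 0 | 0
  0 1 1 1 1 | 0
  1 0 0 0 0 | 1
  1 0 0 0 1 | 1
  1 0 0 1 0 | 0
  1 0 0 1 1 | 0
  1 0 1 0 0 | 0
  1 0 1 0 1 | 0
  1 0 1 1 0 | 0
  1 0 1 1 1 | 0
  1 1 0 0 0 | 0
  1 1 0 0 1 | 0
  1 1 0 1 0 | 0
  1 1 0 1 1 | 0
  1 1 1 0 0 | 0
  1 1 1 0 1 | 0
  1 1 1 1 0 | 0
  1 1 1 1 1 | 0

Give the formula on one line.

((~e | (a & e)) & ((~d | (a & b)) & (~b & ~c)))

  ~e = 10101010101010101010101010101010
  (a & e) = 00000000000000000101010101010101
  (~e | (a & e)) = 10101010101010101111111111111111
  ~d = 11001100110011001100110011001100
  (a & b) = 00000000000000000000000011111111
  (~d | (a & b)) = 11001100110011001100110011111111
  ~b = 11111111000000001111111100000000
  ~c = 11110000111100001111000011110000
  (~b & ~c) = 11110000000000001111000000000000
  ((~d | (a & b)) & (~b & ~c)) = 11000000000000001100000000000000
  ((~e | (a & e)) & ((~d | (a & b)) & (~b & ~c))) = 10000000000000001100000000000000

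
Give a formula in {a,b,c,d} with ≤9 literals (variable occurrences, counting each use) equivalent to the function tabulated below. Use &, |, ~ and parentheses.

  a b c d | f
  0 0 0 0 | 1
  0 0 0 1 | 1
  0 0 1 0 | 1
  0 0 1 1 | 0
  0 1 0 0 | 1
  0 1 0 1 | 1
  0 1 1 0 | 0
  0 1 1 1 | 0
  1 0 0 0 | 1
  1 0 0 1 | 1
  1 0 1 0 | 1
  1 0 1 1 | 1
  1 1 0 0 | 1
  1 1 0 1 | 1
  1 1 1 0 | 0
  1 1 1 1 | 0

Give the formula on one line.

  ~c = 1100110011001100
  ~b = 1111000011110000
  ~d = 1010101010101010
  (d & c) = 0001000100010001
  (a & (d & c)) = 0000000000010001
  (~d | (a & (d & c))) = 1010101010111011
  (~b & (~d | (a & (d & c)))) = 1010000010110000
  (~c | (~b & (~d | (a & (d & c))))) = 1110110011111100

(~c | (~b & (~d | (a & (d & c)))))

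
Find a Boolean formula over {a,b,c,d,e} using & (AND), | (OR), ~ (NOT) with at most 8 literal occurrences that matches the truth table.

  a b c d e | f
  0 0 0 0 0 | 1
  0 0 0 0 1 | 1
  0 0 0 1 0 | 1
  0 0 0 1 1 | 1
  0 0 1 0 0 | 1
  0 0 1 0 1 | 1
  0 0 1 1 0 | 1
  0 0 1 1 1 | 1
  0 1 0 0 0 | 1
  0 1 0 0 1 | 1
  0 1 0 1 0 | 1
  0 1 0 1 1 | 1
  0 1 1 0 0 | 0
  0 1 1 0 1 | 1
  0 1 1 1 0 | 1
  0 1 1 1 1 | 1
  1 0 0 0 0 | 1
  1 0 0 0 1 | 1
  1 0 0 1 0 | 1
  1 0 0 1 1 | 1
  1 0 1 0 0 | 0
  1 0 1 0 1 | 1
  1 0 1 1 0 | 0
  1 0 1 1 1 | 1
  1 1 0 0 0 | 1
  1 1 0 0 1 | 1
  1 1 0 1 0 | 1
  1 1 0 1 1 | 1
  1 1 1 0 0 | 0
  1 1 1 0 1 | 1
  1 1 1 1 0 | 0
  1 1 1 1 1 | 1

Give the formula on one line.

  ~a = 11111111111111110000000000000000
  ~b = 11111111000000001111111100000000
  (d | ~b) = 11111111001100111111111100110011
  (~a & (d | ~b)) = 11111111001100110000000000000000
  (e | (~a & (d | ~b))) = 11111111011101110101010101010101
  ~e = 10101010101010101010101010101010
  ~c = 11110000111100001111000011110000
  (~e & ~c) = 10100000101000001010000010100000
  ((e | (~a & (d | ~b))) | (~e & ~c)) = 11111111111101111111010111110101

((e | (~a & (d | ~b))) | (~e & ~c))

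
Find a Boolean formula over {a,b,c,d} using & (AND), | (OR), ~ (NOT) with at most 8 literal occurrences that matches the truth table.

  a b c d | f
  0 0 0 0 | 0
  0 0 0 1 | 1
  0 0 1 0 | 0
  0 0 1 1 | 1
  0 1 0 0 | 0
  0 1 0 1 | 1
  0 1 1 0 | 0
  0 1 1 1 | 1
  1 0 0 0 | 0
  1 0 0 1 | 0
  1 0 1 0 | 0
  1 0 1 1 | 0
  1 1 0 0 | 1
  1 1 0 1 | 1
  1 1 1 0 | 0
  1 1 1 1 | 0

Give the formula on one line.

  ~c = 1100110011001100
  (~c & b) = 0000110000001100
  (b & a) = 0000000000001111
  ((~c & b) & (b & a)) = 0000000000001100
  ~a = 1111111100000000
  (~a & d) = 0101010100000000
  (((~c & b) & (b & a)) | (~a & d)) = 0101010100001100

(((~c & b) & (b & a)) | (~a & d))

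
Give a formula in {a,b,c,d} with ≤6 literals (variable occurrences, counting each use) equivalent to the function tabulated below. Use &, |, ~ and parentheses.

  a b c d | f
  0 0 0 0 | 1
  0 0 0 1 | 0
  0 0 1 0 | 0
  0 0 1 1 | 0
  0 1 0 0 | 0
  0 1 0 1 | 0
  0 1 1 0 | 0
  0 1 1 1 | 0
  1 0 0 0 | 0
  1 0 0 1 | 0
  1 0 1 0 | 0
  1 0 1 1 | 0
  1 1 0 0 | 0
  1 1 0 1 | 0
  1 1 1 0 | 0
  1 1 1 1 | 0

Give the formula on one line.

((~d & ~b) & (~c & ~a))

  ~d = 1010101010101010
  ~b = 1111000011110000
  (~d & ~b) = 1010000010100000
  ~c = 1100110011001100
  ~a = 1111111100000000
  (~c & ~a) = 1100110000000000
  ((~d & ~b) & (~c & ~a)) = 1000000000000000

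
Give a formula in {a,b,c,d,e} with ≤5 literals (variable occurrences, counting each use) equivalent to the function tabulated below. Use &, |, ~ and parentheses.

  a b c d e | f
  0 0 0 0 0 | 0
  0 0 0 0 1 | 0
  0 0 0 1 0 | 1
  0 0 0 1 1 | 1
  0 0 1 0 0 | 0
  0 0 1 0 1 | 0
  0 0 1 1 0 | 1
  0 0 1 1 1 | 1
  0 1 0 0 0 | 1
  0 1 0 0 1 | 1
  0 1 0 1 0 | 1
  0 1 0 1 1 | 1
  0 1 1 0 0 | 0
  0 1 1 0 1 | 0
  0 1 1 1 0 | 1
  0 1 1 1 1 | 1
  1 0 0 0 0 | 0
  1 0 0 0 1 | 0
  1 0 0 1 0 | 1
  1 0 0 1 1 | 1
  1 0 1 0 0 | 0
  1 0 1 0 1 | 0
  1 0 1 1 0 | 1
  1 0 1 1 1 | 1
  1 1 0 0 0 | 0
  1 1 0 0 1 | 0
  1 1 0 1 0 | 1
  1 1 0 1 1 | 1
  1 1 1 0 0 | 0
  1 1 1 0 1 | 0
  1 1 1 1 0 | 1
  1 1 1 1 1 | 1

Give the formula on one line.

(((b & ~c) & ~a) | d)

  ~c = 11110000111100001111000011110000
  (b & ~c) = 00000000111100000000000011110000
  ~a = 11111111111111110000000000000000
  ((b & ~c) & ~a) = 00000000111100000000000000000000
  (((b & ~c) & ~a) | d) = 00110011111100110011001100110011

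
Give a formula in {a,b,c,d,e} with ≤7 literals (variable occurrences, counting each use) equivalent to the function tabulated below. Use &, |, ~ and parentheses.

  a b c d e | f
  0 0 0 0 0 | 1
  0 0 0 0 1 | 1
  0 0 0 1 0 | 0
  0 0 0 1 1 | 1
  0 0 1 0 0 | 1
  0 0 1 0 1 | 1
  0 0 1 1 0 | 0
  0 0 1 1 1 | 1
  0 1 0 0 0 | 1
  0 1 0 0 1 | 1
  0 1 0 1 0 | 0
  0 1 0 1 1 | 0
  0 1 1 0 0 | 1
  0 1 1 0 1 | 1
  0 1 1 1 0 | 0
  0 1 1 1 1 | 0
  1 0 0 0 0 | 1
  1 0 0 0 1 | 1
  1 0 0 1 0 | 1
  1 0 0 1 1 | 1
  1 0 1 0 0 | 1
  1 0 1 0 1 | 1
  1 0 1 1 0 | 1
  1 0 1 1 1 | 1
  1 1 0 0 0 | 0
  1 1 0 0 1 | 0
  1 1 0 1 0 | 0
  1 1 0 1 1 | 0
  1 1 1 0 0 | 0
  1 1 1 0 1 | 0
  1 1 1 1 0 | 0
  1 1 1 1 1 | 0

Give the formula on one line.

  ~b = 11111111000000001111111100000000
  ~d = 11001100110011001100110011001100
  (e | ~d) = 11011101110111011101110111011101
  (~b & (e | ~d)) = 11011101000000001101110100000000
  ~a = 11111111111111110000000000000000
  (~a & ~d) = 11001100110011000000000000000000
  ((~b & (e | ~d)) | (~a & ~d)) = 11011101110011001101110100000000
  (~b & a) = 00000000000000001111111100000000
  (((~b & (e | ~d)) | (~a & ~d)) | (~b & a)) = 11011101110011001111111100000000

(((~b & (e | ~d)) | (~a & ~d)) | (~b & a))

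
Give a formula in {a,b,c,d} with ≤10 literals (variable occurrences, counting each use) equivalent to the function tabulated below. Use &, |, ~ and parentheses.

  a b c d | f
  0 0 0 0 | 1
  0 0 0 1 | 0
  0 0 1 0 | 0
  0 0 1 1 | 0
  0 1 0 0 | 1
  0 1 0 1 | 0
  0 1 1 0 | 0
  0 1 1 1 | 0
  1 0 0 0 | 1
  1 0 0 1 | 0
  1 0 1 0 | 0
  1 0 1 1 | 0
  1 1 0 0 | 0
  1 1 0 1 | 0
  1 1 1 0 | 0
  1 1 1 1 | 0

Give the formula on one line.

(~c & ((~b & ((a | c) & ~d)) | (~a & (~d | c))))

  ~c = 1100110011001100
  ~b = 1111000011110000
  (a | c) = 0011001111111111
  ~d = 1010101010101010
  ((a | c) & ~d) = 0010001010101010
  (~b & ((a | c) & ~d)) = 0010000010100000
  ~a = 1111111100000000
  (~d | c) = 1011101110111011
  (~a & (~d | c)) = 1011101100000000
  ((~b & ((a | c) & ~d)) | (~a & (~d | c))) = 1011101110100000
  (~c & ((~b & ((a | c) & ~d)) | (~a & (~d | c)))) = 1000100010000000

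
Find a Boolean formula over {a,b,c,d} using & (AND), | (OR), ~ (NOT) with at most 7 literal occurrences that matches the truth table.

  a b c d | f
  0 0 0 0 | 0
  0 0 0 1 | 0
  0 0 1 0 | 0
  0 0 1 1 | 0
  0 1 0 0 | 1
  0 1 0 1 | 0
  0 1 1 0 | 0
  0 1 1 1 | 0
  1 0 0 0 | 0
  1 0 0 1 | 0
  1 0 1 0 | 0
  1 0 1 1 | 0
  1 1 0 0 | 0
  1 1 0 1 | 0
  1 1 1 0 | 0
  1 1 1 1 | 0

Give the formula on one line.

((~c & (b | c)) & (((~a & ~d) | ~b) & b))

  ~c = 1100110011001100
  (b | c) = 0011111100111111
  (~c & (b | c)) = 0000110000001100
  ~a = 1111111100000000
  ~d = 1010101010101010
  (~a & ~d) = 1010101000000000
  ~b = 1111000011110000
  ((~a & ~d) | ~b) = 1111101011110000
  (((~a & ~d) | ~b) & b) = 0000101000000000
  ((~c & (b | c)) & (((~a & ~d) | ~b) & b)) = 0000100000000000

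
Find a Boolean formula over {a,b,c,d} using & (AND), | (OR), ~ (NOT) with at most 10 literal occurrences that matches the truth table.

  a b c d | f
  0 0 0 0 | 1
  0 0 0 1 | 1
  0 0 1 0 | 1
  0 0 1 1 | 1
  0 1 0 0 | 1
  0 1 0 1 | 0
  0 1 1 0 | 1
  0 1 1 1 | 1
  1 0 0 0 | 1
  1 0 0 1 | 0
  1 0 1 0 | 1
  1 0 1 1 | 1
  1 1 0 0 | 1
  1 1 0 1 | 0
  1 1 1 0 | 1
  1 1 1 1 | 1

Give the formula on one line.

(((~b & ~a) | ~d) | ((c | ~d) & (~b | (c & (~c | d)))))

  ~b = 1111000011110000
  ~a = 1111111100000000
  (~b & ~a) = 1111000000000000
  ~d = 1010101010101010
  ((~b & ~a) | ~d) = 1111101010101010
  (c | ~d) = 1011101110111011
  ~c = 1100110011001100
  (~c | d) = 1101110111011101
  (c & (~c | d)) = 0001000100010001
  (~b | (c & (~c | d))) = 1111000111110001
  ((c | ~d) & (~b | (c & (~c | d)))) = 1011000110110001
  (((~b & ~a) | ~d) | ((c | ~d) & (~b | (c & (~c | d))))) = 1111101110111011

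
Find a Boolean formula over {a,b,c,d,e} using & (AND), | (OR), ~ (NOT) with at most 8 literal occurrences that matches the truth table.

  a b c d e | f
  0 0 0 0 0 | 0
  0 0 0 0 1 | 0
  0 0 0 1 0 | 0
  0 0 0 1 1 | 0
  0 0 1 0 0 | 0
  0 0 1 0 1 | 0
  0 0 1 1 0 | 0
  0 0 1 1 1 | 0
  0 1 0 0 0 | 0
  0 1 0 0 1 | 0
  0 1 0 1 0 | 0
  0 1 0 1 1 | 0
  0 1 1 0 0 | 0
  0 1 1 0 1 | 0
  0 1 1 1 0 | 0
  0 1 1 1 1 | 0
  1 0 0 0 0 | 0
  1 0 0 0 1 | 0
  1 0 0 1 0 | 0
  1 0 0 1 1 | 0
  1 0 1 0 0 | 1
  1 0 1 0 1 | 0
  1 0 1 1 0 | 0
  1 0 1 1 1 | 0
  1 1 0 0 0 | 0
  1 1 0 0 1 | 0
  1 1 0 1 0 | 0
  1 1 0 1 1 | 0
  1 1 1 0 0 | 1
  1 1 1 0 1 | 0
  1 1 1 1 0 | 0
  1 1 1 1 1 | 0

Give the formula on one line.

((~d & ((c & a) | (d & ((~b | c) & b)))) & ~e)

  ~d = 11001100110011001100110011001100
  (c & a) = 00000000000000000000111100001111
  ~b = 11111111000000001111111100000000
  (~b | c) = 11111111000011111111111100001111
  ((~b | c) & b) = 00000000000011110000000000001111
  (d & ((~b | c) & b)) = 00000000000000110000000000000011
  ((c & a) | (d & ((~b | c) & b))) = 00000000000000110000111100001111
  (~d & ((c & a) | (d & ((~b | c) & b)))) = 00000000000000000000110000001100
  ~e = 10101010101010101010101010101010
  ((~d & ((c & a) | (d & ((~b | c) & b)))) & ~e) = 00000000000000000000100000001000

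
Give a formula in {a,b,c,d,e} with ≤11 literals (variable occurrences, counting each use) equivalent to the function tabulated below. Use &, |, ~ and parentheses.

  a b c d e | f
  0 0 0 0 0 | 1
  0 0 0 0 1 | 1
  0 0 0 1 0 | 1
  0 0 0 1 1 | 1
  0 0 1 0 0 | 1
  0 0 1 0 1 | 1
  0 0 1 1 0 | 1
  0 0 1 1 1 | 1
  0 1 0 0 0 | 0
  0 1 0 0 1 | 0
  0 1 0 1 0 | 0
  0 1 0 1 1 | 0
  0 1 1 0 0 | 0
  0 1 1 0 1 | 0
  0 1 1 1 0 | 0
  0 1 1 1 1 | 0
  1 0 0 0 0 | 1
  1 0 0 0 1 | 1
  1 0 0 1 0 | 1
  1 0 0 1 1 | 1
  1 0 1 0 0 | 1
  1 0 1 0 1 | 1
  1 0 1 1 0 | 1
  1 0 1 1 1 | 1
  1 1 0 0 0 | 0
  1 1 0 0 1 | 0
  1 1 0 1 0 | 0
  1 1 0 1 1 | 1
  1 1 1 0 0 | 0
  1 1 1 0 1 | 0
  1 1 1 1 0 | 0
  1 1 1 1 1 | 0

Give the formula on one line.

(((a & (d & (b & e))) & (~c & ((c | a) | e))) | ~b)

  (b & e) = 00000000010101010000000001010101
  (d & (b & e)) = 00000000000100010000000000010001
  (a & (d & (b & e))) = 00000000000000000000000000010001
  ~c = 11110000111100001111000011110000
  (c | a) = 00001111000011111111111111111111
  ((c | a) | e) = 01011111010111111111111111111111
  (~c & ((c | a) | e)) = 01010000010100001111000011110000
  ((a & (d & (b & e))) & (~c & ((c | a) | e))) = 00000000000000000000000000010000
  ~b = 11111111000000001111111100000000
  (((a & (d & (b & e))) & (~c & ((c | a) | e))) | ~b) = 11111111000000001111111100010000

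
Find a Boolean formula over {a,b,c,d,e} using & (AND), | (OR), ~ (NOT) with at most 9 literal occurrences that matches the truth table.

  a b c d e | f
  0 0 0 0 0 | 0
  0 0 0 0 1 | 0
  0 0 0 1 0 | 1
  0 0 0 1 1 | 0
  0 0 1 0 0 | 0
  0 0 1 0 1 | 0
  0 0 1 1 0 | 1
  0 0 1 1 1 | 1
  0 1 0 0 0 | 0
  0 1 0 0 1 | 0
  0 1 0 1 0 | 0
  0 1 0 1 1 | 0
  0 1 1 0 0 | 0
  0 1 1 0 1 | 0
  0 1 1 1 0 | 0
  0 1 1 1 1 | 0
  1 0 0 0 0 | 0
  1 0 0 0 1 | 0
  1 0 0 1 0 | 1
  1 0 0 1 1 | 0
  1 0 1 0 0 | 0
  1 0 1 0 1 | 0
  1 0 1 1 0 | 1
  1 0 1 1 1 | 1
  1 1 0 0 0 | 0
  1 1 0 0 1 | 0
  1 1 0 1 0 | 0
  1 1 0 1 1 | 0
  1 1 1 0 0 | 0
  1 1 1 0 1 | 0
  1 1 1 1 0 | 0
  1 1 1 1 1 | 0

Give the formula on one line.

  ~e = 10101010101010101010101010101010
  ~c = 11110000111100001111000011110000
  (~e & ~c) = 10100000101000001010000010100000
  (d & ~e) = 00100010001000100010001000100010
  ((~e & ~c) | (d & ~e)) = 10100010101000101010001010100010
  (c | ((~e & ~c) | (d & ~e))) = 10101111101011111010111110101111
  (d | b) = 00110011111111110011001111111111
  ~b = 11111111000000001111111100000000
  ((d | b) & ~b) = 00110011000000000011001100000000
  ((c | ((~e & ~c) | (d & ~e))) & ((d | b) & ~b)) = 00100011000000000010001100000000

((c | ((~e & ~c) | (d & ~e))) & ((d | b) & ~b))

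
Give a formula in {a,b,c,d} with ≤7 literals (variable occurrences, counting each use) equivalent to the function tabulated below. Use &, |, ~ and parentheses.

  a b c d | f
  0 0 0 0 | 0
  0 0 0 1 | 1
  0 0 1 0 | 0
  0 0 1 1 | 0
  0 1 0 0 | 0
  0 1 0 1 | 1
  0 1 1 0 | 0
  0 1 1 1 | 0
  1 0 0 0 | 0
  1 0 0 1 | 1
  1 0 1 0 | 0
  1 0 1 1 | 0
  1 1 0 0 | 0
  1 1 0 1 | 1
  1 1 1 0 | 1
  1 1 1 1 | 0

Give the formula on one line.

(((~c & d) | ((~d & b) & a)) & (d | c))

  ~c = 1100110011001100
  (~c & d) = 0100010001000100
  ~d = 1010101010101010
  (~d & b) = 0000101000001010
  ((~d & b) & a) = 0000000000001010
  ((~c & d) | ((~d & b) & a)) = 0100010001001110
  (d | c) = 0111011101110111
  (((~c & d) | ((~d & b) & a)) & (d | c)) = 0100010001000110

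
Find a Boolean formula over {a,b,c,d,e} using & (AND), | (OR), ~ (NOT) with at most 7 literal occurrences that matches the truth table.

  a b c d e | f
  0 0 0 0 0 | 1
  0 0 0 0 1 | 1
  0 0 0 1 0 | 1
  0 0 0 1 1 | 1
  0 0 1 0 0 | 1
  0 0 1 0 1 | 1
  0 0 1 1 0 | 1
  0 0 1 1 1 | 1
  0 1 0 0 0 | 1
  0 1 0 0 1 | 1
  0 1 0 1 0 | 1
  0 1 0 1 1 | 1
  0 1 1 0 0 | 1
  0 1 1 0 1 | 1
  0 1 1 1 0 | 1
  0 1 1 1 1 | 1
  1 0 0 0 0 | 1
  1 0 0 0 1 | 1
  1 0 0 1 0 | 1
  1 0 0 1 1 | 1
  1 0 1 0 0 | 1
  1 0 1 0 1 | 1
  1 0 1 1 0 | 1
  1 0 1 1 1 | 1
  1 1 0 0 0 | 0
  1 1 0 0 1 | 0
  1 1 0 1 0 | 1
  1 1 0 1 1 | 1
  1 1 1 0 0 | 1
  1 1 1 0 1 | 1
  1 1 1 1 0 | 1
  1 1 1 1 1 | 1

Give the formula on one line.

(~a | ((d | (~b | c)) & (a | e)))

  ~a = 11111111111111110000000000000000
  ~b = 11111111000000001111111100000000
  (~b | c) = 11111111000011111111111100001111
  (d | (~b | c)) = 11111111001111111111111100111111
  (a | e) = 01010101010101011111111111111111
  ((d | (~b | c)) & (a | e)) = 01010101000101011111111100111111
  (~a | ((d | (~b | c)) & (a | e))) = 11111111111111111111111100111111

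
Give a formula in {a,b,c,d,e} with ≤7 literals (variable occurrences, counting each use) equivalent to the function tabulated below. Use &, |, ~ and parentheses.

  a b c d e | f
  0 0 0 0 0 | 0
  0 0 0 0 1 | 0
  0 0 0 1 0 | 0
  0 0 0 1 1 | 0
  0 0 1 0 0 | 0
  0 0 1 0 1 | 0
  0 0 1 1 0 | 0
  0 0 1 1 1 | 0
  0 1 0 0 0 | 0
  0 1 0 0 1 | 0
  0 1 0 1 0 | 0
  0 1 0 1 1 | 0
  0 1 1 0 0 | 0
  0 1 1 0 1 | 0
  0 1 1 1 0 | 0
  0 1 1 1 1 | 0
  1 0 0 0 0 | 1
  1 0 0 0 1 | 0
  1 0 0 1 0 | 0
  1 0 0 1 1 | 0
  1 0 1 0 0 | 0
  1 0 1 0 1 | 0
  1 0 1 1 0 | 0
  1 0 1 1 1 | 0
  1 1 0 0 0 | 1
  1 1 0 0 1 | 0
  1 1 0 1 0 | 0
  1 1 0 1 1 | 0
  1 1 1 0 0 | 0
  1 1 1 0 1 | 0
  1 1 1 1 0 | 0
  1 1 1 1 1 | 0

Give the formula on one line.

  ~e = 10101010101010101010101010101010
  ~d = 11001100110011001100110011001100
  ~c = 11110000111100001111000011110000
  (~d & ~c) = 11000000110000001100000011000000
  (a & (~d & ~c)) = 00000000000000001100000011000000
  (~e & (a & (~d & ~c))) = 00000000000000001000000010000000

(~e & (a & (~d & ~c)))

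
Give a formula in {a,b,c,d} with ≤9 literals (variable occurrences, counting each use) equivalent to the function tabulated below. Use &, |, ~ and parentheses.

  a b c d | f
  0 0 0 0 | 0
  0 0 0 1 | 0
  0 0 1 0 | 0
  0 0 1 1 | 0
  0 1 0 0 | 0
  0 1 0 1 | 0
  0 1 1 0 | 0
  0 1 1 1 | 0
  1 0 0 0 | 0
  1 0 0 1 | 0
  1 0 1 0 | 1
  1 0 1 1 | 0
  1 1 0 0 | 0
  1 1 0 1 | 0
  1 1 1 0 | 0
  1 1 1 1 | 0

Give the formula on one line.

((((~c | ~b) & ((~b & ~d) | b)) & a) & c)

  ~c = 1100110011001100
  ~b = 1111000011110000
  (~c | ~b) = 1111110011111100
  ~d = 1010101010101010
  (~b & ~d) = 1010000010100000
  ((~b & ~d) | b) = 1010111110101111
  ((~c | ~b) & ((~b & ~d) | b)) = 1010110010101100
  (((~c | ~b) & ((~b & ~d) | b)) & a) = 0000000010101100
  ((((~c | ~b) & ((~b & ~d) | b)) & a) & c) = 0000000000100000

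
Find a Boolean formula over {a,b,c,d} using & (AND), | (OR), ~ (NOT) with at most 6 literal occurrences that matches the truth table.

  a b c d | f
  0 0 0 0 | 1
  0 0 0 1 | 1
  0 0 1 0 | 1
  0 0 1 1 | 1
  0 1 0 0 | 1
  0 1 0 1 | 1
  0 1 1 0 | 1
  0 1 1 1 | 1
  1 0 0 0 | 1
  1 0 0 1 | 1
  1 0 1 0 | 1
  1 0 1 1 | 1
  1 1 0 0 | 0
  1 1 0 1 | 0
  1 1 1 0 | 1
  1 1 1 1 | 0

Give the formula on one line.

(((~b & a) | (a & (c & ~d))) | ~a)

  ~b = 1111000011110000
  (~b & a) = 0000000011110000
  ~d = 1010101010101010
  (c & ~d) = 0010001000100010
  (a & (c & ~d)) = 0000000000100010
  ((~b & a) | (a & (c & ~d))) = 0000000011110010
  ~a = 1111111100000000
  (((~b & a) | (a & (c & ~d))) | ~a) = 1111111111110010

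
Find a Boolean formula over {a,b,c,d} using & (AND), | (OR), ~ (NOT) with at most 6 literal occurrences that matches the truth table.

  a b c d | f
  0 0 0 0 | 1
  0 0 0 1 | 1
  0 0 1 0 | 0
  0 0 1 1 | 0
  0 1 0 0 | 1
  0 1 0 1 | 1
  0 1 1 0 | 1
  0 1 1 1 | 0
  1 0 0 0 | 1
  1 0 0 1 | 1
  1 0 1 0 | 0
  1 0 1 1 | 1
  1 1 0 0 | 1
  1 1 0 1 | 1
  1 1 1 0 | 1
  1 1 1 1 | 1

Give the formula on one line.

(((b | d) & (~d | a)) | ~c)

  (b | d) = 0101111101011111
  ~d = 1010101010101010
  (~d | a) = 1010101011111111
  ((b | d) & (~d | a)) = 0000101001011111
  ~c = 1100110011001100
  (((b | d) & (~d | a)) | ~c) = 1100111011011111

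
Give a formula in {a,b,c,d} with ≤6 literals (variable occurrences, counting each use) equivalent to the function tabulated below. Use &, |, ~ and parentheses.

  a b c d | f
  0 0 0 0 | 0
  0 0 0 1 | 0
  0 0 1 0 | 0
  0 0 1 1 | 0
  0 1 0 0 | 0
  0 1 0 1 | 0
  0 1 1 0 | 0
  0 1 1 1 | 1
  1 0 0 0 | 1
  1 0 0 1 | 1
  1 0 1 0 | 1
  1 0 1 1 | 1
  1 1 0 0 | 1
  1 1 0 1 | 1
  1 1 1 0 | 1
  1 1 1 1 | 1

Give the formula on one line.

  (b & c) = 0000001100000011
  ((b & c) & d) = 0000000100000001
  (a | ((b & c) & d)) = 0000000111111111

(a | ((b & c) & d))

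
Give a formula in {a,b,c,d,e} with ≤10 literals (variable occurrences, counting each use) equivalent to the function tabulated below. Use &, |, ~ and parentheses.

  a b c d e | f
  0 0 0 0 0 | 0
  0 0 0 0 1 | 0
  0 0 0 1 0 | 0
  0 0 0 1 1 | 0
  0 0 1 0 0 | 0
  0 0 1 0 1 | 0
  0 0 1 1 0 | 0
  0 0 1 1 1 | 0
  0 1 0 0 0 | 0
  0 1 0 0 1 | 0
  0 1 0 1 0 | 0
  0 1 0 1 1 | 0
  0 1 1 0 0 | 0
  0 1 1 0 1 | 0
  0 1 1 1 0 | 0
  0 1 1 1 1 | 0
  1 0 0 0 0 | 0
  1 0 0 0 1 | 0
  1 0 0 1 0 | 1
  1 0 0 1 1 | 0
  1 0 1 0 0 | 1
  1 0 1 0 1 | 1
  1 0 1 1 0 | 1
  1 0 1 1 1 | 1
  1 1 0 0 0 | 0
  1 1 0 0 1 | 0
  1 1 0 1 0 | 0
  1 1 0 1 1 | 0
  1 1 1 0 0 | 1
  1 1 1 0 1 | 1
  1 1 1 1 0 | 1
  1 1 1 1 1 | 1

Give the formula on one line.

  (e & b) = 00000000010101010000000001010101
  ~b = 11111111000000001111111100000000
  ((e & b) | ~b) = 11111111010101011111111101010101
  (c & b) = 00000000000011110000000000001111
  (((e & b) | ~b) | (c & b)) = 11111111010111111111111101011111
  ~e = 10101010101010101010101010101010
  (d & ~e) = 00100010001000100010001000100010
  (c | (d & ~e)) = 00101111001011110010111100101111
  (a & (c | (d & ~e))) = 00000000000000000010111100101111
  ((((e & b) | ~b) | (c & b)) & (a & (c | (d & ~e)))) = 00000000000000000010111100001111

((((e & b) | ~b) | (c & b)) & (a & (c | (d & ~e))))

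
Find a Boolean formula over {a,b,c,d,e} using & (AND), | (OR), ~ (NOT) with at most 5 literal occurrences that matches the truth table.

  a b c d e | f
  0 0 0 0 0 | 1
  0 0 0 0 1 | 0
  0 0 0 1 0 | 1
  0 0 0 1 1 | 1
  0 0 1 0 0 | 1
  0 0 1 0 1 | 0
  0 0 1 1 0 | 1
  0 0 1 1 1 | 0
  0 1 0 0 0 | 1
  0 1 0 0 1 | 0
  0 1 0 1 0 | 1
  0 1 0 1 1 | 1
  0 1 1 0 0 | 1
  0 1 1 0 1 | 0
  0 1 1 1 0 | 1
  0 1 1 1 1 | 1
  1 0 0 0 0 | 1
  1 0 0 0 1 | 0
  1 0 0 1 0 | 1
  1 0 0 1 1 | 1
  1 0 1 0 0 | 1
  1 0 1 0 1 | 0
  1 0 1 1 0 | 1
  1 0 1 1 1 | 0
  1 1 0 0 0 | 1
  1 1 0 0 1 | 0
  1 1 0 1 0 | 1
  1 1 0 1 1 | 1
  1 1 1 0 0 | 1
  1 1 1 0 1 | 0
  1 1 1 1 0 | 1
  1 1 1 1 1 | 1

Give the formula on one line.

((d & (~c | b)) | ~e)

  ~c = 11110000111100001111000011110000
  (~c | b) = 11110000111111111111000011111111
  (d & (~c | b)) = 00110000001100110011000000110011
  ~e = 10101010101010101010101010101010
  ((d & (~c | b)) | ~e) = 10111010101110111011101010111011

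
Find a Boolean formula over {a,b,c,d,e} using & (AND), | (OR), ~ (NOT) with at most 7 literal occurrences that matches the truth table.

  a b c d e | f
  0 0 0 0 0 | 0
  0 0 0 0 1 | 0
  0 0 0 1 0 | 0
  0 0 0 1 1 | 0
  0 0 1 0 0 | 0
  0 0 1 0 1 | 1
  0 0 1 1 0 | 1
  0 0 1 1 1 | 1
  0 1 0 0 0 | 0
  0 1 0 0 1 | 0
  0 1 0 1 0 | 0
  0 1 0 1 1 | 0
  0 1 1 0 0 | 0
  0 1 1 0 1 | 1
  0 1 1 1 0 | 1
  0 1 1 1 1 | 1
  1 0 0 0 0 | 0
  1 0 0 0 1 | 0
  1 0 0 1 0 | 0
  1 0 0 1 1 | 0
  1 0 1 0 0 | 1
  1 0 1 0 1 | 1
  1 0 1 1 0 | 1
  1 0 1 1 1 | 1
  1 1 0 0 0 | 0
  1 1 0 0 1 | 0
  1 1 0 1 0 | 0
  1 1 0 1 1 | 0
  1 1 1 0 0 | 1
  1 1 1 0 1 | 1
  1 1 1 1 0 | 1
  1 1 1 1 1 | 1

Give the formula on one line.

  ~e = 10101010101010101010101010101010
  (~e & d) = 00100010001000100010001000100010
  (e & c) = 00000101000001010000010100000101
  ((e & c) | a) = 00000101000001011111111111111111
  ((~e & d) | ((e & c) | a)) = 00100111001001111111111111111111
  (((~e & d) | ((e & c) | a)) & c) = 00000111000001110000111100001111

(((~e & d) | ((e & c) | a)) & c)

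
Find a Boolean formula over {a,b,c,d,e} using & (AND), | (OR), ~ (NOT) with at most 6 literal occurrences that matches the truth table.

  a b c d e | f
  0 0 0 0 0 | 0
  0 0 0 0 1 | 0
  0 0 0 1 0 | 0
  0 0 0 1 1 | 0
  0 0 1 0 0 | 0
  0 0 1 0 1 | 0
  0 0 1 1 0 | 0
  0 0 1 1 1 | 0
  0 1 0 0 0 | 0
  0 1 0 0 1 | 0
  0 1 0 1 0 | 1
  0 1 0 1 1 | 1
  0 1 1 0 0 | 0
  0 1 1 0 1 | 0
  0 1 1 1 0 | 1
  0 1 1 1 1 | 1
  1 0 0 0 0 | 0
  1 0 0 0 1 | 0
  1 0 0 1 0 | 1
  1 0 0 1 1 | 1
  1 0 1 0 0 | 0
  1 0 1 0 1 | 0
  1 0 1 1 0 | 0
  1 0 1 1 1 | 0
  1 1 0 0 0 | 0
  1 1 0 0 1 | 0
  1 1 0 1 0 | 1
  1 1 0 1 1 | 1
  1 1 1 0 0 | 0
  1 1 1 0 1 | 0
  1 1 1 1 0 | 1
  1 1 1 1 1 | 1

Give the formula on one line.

(((~c & a) | b) & d)

  ~c = 11110000111100001111000011110000
  (~c & a) = 00000000000000001111000011110000
  ((~c & a) | b) = 00000000111111111111000011111111
  (((~c & a) | b) & d) = 00000000001100110011000000110011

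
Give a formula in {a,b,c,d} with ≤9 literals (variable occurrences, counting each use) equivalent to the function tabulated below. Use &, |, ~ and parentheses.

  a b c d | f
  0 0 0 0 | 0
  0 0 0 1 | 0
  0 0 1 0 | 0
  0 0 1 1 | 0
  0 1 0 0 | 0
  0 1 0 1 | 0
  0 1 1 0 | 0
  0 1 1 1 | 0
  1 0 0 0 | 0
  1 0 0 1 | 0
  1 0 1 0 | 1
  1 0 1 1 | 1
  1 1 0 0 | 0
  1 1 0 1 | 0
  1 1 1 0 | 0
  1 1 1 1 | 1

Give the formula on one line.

  ~d = 1010101010101010
  (c | ~d) = 1011101110111011
  ~a = 1111111100000000
  ((c | ~d) & ~a) = 1011101100000000
  ~b = 1111000011110000
  (~b | d) = 1111010111110101
  (((c | ~d) & ~a) | (~b | d)) = 1111111111110101
  (c & a) = 0000000000110011
  ((((c | ~d) & ~a) | (~b | d)) & (c & a)) = 0000000000110001

((((c | ~d) & ~a) | (~b | d)) & (c & a))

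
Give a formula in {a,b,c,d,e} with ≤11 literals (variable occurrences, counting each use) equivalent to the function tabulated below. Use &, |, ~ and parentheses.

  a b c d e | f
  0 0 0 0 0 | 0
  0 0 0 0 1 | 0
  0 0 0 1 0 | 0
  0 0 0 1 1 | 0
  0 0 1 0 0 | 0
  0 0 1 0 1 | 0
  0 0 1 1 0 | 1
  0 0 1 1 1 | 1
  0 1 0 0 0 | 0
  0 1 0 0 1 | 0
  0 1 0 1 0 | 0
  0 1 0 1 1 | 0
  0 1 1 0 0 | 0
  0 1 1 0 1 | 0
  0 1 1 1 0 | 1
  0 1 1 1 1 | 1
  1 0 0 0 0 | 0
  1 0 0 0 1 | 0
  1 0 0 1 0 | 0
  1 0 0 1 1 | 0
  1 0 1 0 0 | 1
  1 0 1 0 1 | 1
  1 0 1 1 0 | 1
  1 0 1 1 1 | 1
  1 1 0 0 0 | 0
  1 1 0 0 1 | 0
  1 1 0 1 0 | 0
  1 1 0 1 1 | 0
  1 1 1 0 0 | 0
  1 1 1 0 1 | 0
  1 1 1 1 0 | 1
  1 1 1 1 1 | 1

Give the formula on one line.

(c & ((~d | (e | c)) & (d | (~b & (b | (a & ~d))))))

  ~d = 11001100110011001100110011001100
  (e | c) = 01011111010111110101111101011111
  (~d | (e | c)) = 11011111110111111101111111011111
  ~b = 11111111000000001111111100000000
  (a & ~d) = 00000000000000001100110011001100
  (b | (a & ~d)) = 00000000111111111100110011111111
  (~b & (b | (a & ~d))) = 00000000000000001100110000000000
  (d | (~b & (b | (a & ~d)))) = 00110011001100111111111100110011
  ((~d | (e | c)) & (d | (~b & (b | (a & ~d))))) = 00010011000100111101111100010011
  (c & ((~d | (e | c)) & (d | (~b & (b | (a & ~d)))))) = 00000011000000110000111100000011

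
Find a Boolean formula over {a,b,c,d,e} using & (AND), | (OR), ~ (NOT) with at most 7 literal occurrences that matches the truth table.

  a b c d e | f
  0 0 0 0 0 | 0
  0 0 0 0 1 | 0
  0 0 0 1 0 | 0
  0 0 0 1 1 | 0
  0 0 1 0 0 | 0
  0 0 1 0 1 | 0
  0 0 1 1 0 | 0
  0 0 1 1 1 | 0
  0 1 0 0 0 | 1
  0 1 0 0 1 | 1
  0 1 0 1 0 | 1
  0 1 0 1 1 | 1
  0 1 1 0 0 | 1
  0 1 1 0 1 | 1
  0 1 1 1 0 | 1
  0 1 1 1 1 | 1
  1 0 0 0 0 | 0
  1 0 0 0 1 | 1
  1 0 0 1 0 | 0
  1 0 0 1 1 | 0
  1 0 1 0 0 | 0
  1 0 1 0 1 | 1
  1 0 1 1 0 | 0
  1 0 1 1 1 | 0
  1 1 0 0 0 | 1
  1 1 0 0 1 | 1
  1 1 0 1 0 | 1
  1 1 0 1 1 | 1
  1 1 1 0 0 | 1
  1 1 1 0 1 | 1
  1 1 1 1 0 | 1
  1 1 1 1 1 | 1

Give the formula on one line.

  ~d = 11001100110011001100110011001100
  (a & ~d) = 00000000000000001100110011001100
  (e & (a & ~d)) = 00000000000000000100010001000100
  (b | (e & (a & ~d))) = 00000000111111110100010011111111

(b | (e & (a & ~d)))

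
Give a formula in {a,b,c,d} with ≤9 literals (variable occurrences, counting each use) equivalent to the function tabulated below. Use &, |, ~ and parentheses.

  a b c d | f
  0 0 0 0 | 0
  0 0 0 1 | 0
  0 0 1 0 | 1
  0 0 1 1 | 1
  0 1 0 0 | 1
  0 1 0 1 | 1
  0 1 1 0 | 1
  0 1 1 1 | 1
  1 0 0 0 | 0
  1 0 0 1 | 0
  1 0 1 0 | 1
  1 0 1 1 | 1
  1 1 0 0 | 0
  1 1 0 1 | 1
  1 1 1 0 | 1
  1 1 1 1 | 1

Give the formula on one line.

  (a & d) = 0000000001010101
  (b & (a & d)) = 0000000000000101
  ~a = 1111111100000000
  (c | ~a) = 1111111100110011
  (b & (c | ~a)) = 0000111100000011
  (c | (b & (c | ~a))) = 0011111100110011
  ((b & (a & d)) | (c | (b & (c | ~a)))) = 0011111100110111

((b & (a & d)) | (c | (b & (c | ~a))))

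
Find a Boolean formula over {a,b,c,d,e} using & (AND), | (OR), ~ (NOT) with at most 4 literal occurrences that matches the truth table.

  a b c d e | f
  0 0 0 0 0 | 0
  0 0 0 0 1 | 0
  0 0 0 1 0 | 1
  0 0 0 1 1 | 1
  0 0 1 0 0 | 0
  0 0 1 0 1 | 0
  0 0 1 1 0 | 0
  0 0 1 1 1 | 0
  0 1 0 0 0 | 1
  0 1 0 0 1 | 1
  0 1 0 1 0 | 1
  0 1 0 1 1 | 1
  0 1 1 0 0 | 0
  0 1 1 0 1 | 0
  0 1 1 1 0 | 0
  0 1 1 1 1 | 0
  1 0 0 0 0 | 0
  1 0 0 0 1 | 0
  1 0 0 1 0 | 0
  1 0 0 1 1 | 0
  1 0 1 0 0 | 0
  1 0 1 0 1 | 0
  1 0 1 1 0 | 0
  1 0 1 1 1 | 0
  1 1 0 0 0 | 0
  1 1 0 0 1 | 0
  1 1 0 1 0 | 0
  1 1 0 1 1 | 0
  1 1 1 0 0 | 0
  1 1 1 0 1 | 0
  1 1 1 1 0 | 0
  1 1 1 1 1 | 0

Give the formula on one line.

(~a & (~c & (b | d)))

  ~a = 11111111111111110000000000000000
  ~c = 11110000111100001111000011110000
  (b | d) = 00110011111111110011001111111111
  (~c & (b | d)) = 00110000111100000011000011110000
  (~a & (~c & (b | d))) = 00110000111100000000000000000000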